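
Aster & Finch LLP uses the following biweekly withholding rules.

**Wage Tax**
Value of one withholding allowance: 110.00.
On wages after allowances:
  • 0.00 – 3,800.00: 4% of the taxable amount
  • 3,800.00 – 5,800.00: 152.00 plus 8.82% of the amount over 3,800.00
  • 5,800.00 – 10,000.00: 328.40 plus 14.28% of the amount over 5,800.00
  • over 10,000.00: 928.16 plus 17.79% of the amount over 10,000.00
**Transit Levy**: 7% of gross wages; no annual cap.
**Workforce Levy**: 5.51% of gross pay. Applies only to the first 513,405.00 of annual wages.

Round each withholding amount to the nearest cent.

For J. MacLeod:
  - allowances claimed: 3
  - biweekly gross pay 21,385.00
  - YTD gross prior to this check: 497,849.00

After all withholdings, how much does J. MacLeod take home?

16,136.07

Wage Tax: taxable = 21,385.00 − 3×110.00 = 21,055.00
  928.16 + 17.79% × (21,055.00 − 10,000.00) = 928.16 + 17.79% × 11,055.00 = 2,894.84
Transit Levy: 7% × 21,385.00 = 1,496.95
Workforce Levy: cap 513,405.00 − YTD 497,849.00 = 15,556.00 subject; 5.51% × 15,556.00 = 857.14
Total withheld: 2,894.84 + 1,496.95 + 857.14 = 5,248.93
Net pay: 21,385.00 − 5,248.93 = 16,136.07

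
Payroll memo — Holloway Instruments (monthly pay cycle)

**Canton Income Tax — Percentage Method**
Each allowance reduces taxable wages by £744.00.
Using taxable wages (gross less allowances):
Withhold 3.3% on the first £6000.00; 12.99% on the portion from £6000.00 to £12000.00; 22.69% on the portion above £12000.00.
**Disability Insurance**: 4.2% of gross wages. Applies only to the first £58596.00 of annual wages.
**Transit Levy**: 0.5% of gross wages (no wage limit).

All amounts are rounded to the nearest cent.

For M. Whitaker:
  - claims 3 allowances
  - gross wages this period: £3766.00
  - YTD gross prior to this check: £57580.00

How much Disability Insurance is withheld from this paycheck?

Disability Insurance: cap £58596.00 − YTD £57580.00 = £1016.00 subject; 4.2% × £1016.00 = £42.67

£42.67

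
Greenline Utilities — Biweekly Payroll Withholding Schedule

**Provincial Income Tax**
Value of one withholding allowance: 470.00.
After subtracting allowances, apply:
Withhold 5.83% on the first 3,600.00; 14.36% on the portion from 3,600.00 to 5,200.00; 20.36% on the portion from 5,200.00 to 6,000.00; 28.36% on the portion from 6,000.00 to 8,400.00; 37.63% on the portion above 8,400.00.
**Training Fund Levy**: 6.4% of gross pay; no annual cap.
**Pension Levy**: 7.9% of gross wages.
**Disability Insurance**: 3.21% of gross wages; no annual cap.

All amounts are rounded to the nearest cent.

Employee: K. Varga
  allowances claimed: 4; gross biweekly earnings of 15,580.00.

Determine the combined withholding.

Provincial Income Tax: taxable = 15,580.00 − 4×470.00 = 13,700.00
  1,283.16 + 37.63% × (13,700.00 − 8,400.00) = 1,283.16 + 37.63% × 5,300.00 = 3,277.55
Training Fund Levy: 6.4% × 15,580.00 = 997.12
Pension Levy: 7.9% × 15,580.00 = 1,230.82
Disability Insurance: 3.21% × 15,580.00 = 500.12
Total: 3,277.55 + 997.12 + 1,230.82 + 500.12 = 6,005.61

6,005.61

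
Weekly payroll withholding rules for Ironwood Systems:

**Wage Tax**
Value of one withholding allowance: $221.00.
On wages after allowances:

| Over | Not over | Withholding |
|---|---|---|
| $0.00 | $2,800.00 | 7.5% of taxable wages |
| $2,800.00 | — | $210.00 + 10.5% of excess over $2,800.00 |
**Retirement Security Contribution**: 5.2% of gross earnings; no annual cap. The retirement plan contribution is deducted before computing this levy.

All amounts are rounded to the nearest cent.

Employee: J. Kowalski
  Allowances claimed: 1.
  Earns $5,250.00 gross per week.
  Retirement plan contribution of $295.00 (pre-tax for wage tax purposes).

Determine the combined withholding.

$670.73

Wage Tax: taxable = $5,250.00 − $295.00 − 1×$221.00 = $4,734.00
  $210.00 + 10.5% × ($4,734.00 − $2,800.00) = $210.00 + 10.5% × $1,934.00 = $413.07
Retirement Security Contribution: 5.2% × $4,955.00 = $257.66
Total: $413.07 + $257.66 = $670.73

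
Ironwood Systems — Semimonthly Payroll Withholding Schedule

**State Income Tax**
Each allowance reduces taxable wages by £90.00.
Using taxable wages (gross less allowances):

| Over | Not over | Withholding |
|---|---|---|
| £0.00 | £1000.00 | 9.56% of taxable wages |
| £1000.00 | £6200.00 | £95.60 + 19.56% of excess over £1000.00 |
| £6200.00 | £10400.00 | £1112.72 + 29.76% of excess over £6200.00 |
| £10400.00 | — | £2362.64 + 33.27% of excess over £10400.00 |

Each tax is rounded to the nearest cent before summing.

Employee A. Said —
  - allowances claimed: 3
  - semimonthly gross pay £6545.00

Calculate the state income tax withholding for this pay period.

State Income Tax: taxable = £6545.00 − 3×£90.00 = £6275.00
  £1112.72 + 29.76% × (£6275.00 − £6200.00) = £1112.72 + 29.76% × £75.00 = £1135.04

£1135.04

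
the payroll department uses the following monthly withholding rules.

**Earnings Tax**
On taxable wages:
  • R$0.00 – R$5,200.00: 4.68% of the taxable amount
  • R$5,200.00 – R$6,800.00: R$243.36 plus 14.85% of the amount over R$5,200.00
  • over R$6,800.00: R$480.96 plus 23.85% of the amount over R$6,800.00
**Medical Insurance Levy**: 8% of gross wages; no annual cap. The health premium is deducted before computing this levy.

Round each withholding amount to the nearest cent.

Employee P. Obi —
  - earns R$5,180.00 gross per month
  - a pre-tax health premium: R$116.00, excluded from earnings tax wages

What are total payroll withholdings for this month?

R$642.12

Earnings Tax: taxable = R$5,180.00 − R$116.00 = R$5,064.00
  4.68% × R$5,064.00 = R$237.00
Medical Insurance Levy: 8% × R$5,064.00 = R$405.12
Total: R$237.00 + R$405.12 = R$642.12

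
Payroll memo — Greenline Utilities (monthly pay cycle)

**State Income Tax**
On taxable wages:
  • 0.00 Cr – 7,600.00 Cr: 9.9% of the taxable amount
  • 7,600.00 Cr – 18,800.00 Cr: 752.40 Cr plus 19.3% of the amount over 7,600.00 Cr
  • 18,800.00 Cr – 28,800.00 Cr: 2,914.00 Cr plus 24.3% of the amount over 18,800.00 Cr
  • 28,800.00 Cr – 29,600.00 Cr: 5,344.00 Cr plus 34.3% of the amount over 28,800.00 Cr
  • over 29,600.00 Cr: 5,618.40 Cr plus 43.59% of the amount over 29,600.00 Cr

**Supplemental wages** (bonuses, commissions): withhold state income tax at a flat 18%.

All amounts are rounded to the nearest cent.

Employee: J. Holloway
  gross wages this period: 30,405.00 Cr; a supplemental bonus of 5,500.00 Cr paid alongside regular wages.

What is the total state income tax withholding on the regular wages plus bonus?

6,959.30 Cr

State Income Tax: taxable = 30,405.00 Cr
  5,618.40 Cr + 43.59% × (30,405.00 Cr − 29,600.00 Cr) = 5,618.40 Cr + 43.59% × 805.00 Cr = 5,969.30 Cr
Supplemental (18% flat on bonus): 18% × 5,500.00 Cr = 990.00 Cr
Total state income tax: 5,969.30 Cr + 990.00 Cr = 6,959.30 Cr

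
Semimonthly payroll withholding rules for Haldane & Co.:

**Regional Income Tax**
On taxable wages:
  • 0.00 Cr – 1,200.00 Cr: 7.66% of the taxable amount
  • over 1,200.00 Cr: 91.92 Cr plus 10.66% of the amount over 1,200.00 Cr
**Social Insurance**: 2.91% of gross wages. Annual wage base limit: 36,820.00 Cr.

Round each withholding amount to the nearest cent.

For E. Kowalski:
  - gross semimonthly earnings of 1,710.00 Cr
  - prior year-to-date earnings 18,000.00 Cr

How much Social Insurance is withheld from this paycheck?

Social Insurance: 2.91% × 1,710.00 Cr = 49.76 Cr

49.76 Cr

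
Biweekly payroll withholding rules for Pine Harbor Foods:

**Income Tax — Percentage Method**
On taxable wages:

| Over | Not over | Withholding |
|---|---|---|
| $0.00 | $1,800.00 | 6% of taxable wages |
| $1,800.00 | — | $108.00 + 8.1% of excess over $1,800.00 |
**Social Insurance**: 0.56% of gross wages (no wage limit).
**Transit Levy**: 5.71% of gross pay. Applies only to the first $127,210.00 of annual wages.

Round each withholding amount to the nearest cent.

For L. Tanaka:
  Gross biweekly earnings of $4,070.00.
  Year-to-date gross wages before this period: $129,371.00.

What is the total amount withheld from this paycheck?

$314.66

Income Tax: taxable = $4,070.00
  $108.00 + 8.1% × ($4,070.00 − $1,800.00) = $108.00 + 8.1% × $2,270.00 = $291.87
Social Insurance: 0.56% × $4,070.00 = $22.79
Transit Levy: YTD $129,371.00 ≥ cap $127,210.00 → $0.00
Total: $291.87 + $22.79 + $0.00 = $314.66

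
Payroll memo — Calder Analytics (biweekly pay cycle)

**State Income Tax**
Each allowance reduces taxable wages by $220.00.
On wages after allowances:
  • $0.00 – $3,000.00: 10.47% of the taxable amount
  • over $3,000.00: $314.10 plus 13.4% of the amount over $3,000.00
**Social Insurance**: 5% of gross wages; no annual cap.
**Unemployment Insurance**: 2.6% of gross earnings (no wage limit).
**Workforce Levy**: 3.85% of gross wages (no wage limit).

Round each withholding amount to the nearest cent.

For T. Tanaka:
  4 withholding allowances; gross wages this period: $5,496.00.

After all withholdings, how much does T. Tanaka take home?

State Income Tax: taxable = $5,496.00 − 4×$220.00 = $4,616.00
  $314.10 + 13.4% × ($4,616.00 − $3,000.00) = $314.10 + 13.4% × $1,616.00 = $530.64
Social Insurance: 5% × $5,496.00 = $274.80
Unemployment Insurance: 2.6% × $5,496.00 = $142.90
Workforce Levy: 3.85% × $5,496.00 = $211.60
Total withheld: $530.64 + $274.80 + $142.90 + $211.60 = $1,159.94
Net pay: $5,496.00 − $1,159.94 = $4,336.06

$4,336.06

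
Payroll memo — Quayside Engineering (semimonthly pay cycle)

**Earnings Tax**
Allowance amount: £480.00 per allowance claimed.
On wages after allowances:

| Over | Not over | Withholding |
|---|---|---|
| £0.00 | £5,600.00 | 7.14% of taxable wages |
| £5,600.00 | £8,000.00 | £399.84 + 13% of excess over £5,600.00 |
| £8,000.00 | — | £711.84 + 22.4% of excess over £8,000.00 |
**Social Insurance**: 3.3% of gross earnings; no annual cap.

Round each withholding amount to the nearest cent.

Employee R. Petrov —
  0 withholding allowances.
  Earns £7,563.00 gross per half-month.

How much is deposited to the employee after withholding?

Earnings Tax: taxable = £7,563.00
  £399.84 + 13% × (£7,563.00 − £5,600.00) = £399.84 + 13% × £1,963.00 = £655.03
Social Insurance: 3.3% × £7,563.00 = £249.58
Total withheld: £655.03 + £249.58 = £904.61
Net pay: £7,563.00 − £904.61 = £6,658.39

£6,658.39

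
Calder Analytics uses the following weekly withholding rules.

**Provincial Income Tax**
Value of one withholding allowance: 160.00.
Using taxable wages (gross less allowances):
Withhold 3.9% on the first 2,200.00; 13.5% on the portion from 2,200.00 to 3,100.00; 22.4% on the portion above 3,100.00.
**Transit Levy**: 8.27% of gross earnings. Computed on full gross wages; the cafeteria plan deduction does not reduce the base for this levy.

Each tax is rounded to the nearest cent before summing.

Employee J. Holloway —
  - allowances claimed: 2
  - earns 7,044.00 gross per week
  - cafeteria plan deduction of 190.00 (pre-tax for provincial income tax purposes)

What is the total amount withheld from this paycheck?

Provincial Income Tax: taxable = 7,044.00 − 190.00 − 2×160.00 = 6,534.00
  207.30 + 22.4% × (6,534.00 − 3,100.00) = 207.30 + 22.4% × 3,434.00 = 976.52
Transit Levy: 8.27% × 7,044.00 = 582.54
Total: 976.52 + 582.54 = 1,559.06

1,559.06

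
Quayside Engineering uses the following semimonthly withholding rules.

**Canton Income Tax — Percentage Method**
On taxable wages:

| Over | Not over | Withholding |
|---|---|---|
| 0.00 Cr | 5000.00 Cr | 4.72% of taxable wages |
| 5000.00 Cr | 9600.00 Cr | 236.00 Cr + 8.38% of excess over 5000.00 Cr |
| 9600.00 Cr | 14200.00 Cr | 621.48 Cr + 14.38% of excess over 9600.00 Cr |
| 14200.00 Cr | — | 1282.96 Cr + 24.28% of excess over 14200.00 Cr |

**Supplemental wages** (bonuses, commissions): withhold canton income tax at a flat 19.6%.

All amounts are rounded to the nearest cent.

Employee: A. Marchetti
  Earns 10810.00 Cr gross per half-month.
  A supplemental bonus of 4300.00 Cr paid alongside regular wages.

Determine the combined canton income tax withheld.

1638.28 Cr

Canton Income Tax: taxable = 10810.00 Cr
  621.48 Cr + 14.38% × (10810.00 Cr − 9600.00 Cr) = 621.48 Cr + 14.38% × 1210.00 Cr = 795.48 Cr
Supplemental (19.6% flat on bonus): 19.6% × 4300.00 Cr = 842.80 Cr
Total canton income tax: 795.48 Cr + 842.80 Cr = 1638.28 Cr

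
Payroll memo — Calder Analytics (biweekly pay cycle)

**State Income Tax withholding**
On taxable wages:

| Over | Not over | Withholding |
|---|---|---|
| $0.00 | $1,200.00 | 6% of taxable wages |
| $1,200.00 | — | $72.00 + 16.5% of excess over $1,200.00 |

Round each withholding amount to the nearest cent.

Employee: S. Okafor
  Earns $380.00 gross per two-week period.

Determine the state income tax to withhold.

State Income Tax: taxable = $380.00
  6% × $380.00 = $22.80

$22.80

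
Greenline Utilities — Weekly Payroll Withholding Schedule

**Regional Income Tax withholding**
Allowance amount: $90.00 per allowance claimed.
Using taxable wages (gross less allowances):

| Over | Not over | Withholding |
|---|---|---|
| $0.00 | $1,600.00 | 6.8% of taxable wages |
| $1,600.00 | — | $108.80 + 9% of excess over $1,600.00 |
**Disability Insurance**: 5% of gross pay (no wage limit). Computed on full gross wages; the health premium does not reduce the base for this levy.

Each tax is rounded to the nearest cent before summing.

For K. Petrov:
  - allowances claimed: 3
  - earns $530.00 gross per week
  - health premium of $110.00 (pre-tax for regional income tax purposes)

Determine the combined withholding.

Regional Income Tax: taxable = $530.00 − $110.00 − 3×$90.00 = $150.00
  6.8% × $150.00 = $10.20
Disability Insurance: 5% × $530.00 = $26.50
Total: $10.20 + $26.50 = $36.70

$36.70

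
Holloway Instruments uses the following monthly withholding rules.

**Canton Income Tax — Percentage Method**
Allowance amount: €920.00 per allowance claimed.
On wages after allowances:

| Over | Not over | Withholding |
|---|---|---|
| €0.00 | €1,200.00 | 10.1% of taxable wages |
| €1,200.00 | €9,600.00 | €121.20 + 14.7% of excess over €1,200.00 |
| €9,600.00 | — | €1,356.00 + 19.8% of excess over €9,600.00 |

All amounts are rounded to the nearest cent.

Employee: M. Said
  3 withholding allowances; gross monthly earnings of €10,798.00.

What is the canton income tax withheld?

Canton Income Tax: taxable = €10,798.00 − 3×€920.00 = €8,038.00
  €121.20 + 14.7% × (€8,038.00 − €1,200.00) = €121.20 + 14.7% × €6,838.00 = €1,126.39

€1,126.39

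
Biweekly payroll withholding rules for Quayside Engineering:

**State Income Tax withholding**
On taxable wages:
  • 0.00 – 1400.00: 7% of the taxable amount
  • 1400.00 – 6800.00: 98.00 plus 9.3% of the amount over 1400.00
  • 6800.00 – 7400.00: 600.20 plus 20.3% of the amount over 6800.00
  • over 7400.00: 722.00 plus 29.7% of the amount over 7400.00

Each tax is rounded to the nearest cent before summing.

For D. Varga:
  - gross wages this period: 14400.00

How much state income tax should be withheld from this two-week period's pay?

State Income Tax: taxable = 14400.00
  722.00 + 29.7% × (14400.00 − 7400.00) = 722.00 + 29.7% × 7000.00 = 2801.00

2801.00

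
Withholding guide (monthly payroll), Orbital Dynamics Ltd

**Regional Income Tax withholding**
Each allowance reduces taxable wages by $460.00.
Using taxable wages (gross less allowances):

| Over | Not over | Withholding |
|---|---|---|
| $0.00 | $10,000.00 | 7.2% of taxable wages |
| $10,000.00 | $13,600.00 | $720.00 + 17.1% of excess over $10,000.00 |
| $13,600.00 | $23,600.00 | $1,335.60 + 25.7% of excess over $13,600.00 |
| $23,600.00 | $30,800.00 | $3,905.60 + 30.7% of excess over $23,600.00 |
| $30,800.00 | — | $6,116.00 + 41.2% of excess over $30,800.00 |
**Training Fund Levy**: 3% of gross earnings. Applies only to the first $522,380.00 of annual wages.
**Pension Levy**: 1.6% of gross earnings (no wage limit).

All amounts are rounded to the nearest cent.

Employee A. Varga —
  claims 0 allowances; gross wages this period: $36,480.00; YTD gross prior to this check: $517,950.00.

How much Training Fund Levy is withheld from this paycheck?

$132.90

Training Fund Levy: cap $522,380.00 − YTD $517,950.00 = $4,430.00 subject; 3% × $4,430.00 = $132.90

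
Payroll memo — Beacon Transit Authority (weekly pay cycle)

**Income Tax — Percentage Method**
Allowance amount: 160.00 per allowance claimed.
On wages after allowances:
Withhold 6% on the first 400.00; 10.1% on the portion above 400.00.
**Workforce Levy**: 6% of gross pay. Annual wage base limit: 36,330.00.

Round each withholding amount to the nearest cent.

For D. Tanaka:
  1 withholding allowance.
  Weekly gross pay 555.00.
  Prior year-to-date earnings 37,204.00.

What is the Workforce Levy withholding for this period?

Workforce Levy: YTD 37,204.00 ≥ cap 36,330.00 → 0.00

0.00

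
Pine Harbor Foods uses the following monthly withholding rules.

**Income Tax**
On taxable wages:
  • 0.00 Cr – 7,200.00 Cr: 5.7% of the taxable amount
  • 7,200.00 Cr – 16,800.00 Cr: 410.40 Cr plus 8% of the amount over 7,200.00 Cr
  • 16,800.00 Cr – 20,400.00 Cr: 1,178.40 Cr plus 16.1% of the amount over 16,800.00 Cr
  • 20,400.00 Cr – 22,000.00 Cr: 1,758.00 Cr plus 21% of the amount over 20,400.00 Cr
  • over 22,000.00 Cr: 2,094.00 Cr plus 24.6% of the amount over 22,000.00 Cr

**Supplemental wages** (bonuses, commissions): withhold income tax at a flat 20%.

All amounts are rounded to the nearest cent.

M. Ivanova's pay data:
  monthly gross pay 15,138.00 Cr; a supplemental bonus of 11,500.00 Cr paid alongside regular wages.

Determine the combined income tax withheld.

Income Tax: taxable = 15,138.00 Cr
  410.40 Cr + 8% × (15,138.00 Cr − 7,200.00 Cr) = 410.40 Cr + 8% × 7,938.00 Cr = 1,045.44 Cr
Supplemental (20% flat on bonus): 20% × 11,500.00 Cr = 2,300.00 Cr
Total income tax: 1,045.44 Cr + 2,300.00 Cr = 3,345.44 Cr

3,345.44 Cr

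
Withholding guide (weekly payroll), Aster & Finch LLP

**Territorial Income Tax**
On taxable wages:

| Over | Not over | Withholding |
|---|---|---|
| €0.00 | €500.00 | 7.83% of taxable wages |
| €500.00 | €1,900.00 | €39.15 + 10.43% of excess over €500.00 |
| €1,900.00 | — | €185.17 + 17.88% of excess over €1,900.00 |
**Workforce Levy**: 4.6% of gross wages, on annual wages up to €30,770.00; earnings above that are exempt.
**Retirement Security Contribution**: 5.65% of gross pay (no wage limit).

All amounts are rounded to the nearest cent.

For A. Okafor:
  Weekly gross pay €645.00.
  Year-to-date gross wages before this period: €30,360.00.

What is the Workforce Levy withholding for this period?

€18.86

Workforce Levy: cap €30,770.00 − YTD €30,360.00 = €410.00 subject; 4.6% × €410.00 = €18.86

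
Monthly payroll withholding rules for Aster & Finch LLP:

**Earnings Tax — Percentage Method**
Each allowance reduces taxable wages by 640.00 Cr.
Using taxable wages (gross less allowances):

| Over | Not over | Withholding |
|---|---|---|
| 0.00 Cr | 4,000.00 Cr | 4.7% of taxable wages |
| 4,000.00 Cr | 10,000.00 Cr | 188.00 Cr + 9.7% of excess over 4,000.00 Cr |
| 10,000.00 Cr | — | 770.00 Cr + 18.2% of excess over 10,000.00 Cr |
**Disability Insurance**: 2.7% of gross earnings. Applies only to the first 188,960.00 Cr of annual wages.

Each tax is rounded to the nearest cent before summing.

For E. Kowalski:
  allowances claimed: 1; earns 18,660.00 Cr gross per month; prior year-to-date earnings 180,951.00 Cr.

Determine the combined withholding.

Earnings Tax: taxable = 18,660.00 Cr − 1×640.00 Cr = 18,020.00 Cr
  770.00 Cr + 18.2% × (18,020.00 Cr − 10,000.00 Cr) = 770.00 Cr + 18.2% × 8,020.00 Cr = 2,229.64 Cr
Disability Insurance: cap 188,960.00 Cr − YTD 180,951.00 Cr = 8,009.00 Cr subject; 2.7% × 8,009.00 Cr = 216.24 Cr
Total: 2,229.64 Cr + 216.24 Cr = 2,445.88 Cr

2,445.88 Cr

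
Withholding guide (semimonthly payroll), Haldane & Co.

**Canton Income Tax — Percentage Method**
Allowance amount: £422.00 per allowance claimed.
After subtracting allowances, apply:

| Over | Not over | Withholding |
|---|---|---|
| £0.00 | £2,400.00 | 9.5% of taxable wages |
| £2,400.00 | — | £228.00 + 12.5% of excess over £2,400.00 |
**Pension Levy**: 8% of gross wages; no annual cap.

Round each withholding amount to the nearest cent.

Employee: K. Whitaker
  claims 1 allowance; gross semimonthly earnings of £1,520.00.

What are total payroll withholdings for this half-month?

£225.91

Canton Income Tax: taxable = £1,520.00 − 1×£422.00 = £1,098.00
  9.5% × £1,098.00 = £104.31
Pension Levy: 8% × £1,520.00 = £121.60
Total: £104.31 + £121.60 = £225.91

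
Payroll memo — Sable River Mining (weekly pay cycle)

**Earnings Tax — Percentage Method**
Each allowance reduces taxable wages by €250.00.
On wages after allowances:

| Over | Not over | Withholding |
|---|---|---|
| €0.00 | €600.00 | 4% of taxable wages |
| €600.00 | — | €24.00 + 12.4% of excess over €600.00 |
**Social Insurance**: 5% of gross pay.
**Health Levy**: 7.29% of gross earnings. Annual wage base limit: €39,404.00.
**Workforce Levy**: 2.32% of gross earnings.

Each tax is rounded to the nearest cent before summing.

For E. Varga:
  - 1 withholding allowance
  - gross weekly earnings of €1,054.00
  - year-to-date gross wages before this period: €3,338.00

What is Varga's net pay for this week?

€850.71

Earnings Tax: taxable = €1,054.00 − 1×€250.00 = €804.00
  €24.00 + 12.4% × (€804.00 − €600.00) = €24.00 + 12.4% × €204.00 = €49.30
Social Insurance: 5% × €1,054.00 = €52.70
Health Levy: 7.29% × €1,054.00 = €76.84
Workforce Levy: 2.32% × €1,054.00 = €24.45
Total withheld: €49.30 + €52.70 + €76.84 + €24.45 = €203.29
Net pay: €1,054.00 − €203.29 = €850.71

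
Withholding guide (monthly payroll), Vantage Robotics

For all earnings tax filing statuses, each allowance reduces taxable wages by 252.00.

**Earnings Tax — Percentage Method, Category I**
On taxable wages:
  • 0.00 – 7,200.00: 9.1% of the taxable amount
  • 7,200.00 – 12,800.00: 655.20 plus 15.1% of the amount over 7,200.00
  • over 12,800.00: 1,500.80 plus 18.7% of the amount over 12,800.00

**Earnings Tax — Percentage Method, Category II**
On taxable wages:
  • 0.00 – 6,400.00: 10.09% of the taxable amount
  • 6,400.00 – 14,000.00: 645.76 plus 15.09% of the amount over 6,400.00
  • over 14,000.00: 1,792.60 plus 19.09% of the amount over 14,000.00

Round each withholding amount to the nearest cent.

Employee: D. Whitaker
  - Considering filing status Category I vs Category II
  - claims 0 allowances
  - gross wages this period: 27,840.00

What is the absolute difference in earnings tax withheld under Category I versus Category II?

121.38

Earnings Tax (Category I): taxable = 27,840.00
  1,500.80 + 18.7% × (27,840.00 − 12,800.00) = 1,500.80 + 18.7% × 15,040.00 = 4,313.28
Earnings Tax (Category II): taxable = 27,840.00
  1,792.60 + 19.09% × (27,840.00 − 14,000.00) = 1,792.60 + 19.09% × 13,840.00 = 4,434.66
Difference: |4,313.28 − 4,434.66| = 121.38 (higher under Category II)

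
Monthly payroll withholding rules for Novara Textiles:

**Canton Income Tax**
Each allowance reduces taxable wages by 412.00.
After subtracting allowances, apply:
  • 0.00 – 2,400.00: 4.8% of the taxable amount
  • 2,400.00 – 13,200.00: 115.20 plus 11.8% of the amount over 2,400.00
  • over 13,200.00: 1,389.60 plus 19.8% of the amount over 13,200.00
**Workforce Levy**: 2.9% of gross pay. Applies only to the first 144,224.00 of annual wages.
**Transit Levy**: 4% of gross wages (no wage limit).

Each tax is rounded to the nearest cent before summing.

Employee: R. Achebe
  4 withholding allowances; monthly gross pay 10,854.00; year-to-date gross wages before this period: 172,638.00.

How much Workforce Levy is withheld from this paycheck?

0.00

Workforce Levy: YTD 172,638.00 ≥ cap 144,224.00 → 0.00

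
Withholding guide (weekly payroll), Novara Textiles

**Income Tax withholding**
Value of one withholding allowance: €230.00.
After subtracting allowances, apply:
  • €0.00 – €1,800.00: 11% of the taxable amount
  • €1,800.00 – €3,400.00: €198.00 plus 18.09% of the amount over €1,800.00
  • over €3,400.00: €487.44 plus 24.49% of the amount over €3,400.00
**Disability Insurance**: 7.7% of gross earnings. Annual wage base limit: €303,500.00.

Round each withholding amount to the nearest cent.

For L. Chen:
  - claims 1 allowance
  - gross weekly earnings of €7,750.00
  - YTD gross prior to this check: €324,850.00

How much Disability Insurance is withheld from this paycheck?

€0.00

Disability Insurance: YTD €324,850.00 ≥ cap €303,500.00 → €0.00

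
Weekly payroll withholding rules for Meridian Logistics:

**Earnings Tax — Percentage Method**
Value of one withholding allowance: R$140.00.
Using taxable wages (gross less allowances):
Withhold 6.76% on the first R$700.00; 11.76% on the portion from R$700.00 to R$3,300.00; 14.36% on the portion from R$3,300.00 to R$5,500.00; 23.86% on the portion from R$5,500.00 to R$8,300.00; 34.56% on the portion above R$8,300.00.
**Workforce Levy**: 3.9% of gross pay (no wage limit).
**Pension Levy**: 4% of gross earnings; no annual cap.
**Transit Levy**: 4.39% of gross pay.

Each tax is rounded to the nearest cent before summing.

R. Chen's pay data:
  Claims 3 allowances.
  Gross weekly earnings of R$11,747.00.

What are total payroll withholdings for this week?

R$3,826.91

Earnings Tax: taxable = R$11,747.00 − 3×R$140.00 = R$11,327.00
  R$1,337.08 + 34.56% × (R$11,327.00 − R$8,300.00) = R$1,337.08 + 34.56% × R$3,027.00 = R$2,383.21
Workforce Levy: 3.9% × R$11,747.00 = R$458.13
Pension Levy: 4% × R$11,747.00 = R$469.88
Transit Levy: 4.39% × R$11,747.00 = R$515.69
Total: R$2,383.21 + R$458.13 + R$469.88 + R$515.69 = R$3,826.91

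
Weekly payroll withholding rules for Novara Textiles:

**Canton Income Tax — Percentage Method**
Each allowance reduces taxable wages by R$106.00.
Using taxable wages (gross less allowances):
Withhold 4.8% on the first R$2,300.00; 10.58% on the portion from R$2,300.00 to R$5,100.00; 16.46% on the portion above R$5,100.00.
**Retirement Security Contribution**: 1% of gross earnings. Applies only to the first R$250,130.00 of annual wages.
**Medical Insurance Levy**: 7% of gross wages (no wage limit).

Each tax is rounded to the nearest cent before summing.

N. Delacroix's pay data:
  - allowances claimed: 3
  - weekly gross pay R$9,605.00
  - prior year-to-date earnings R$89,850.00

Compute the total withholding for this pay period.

R$1,864.22

Canton Income Tax: taxable = R$9,605.00 − 3×R$106.00 = R$9,287.00
  R$406.64 + 16.46% × (R$9,287.00 − R$5,100.00) = R$406.64 + 16.46% × R$4,187.00 = R$1,095.82
Retirement Security Contribution: 1% × R$9,605.00 = R$96.05
Medical Insurance Levy: 7% × R$9,605.00 = R$672.35
Total: R$1,095.82 + R$96.05 + R$672.35 = R$1,864.22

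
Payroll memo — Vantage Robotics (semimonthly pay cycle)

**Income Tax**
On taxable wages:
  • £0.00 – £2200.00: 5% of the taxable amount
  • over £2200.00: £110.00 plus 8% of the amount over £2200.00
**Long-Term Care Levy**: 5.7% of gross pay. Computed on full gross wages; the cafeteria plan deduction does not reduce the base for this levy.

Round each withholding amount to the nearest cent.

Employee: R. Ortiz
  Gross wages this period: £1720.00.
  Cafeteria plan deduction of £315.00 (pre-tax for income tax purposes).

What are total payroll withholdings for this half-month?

Income Tax: taxable = £1720.00 − £315.00 = £1405.00
  5% × £1405.00 = £70.25
Long-Term Care Levy: 5.7% × £1720.00 = £98.04
Total: £70.25 + £98.04 = £168.29

£168.29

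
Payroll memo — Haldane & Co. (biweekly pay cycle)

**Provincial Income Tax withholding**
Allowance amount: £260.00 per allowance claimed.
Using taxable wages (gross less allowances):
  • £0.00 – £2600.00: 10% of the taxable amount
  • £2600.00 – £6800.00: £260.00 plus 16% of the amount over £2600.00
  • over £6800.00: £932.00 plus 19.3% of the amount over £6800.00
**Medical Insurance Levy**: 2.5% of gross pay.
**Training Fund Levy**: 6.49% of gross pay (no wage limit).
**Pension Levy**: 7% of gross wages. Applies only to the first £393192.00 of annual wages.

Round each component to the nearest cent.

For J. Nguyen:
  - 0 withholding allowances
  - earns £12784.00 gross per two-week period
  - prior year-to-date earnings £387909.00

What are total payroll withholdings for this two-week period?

Provincial Income Tax: taxable = £12784.00
  £932.00 + 19.3% × (£12784.00 − £6800.00) = £932.00 + 19.3% × £5984.00 = £2086.91
Medical Insurance Levy: 2.5% × £12784.00 = £319.60
Training Fund Levy: 6.49% × £12784.00 = £829.68
Pension Levy: cap £393192.00 − YTD £387909.00 = £5283.00 subject; 7% × £5283.00 = £369.81
Total: £2086.91 + £319.60 + £829.68 + £369.81 = £3606.00

£3606.00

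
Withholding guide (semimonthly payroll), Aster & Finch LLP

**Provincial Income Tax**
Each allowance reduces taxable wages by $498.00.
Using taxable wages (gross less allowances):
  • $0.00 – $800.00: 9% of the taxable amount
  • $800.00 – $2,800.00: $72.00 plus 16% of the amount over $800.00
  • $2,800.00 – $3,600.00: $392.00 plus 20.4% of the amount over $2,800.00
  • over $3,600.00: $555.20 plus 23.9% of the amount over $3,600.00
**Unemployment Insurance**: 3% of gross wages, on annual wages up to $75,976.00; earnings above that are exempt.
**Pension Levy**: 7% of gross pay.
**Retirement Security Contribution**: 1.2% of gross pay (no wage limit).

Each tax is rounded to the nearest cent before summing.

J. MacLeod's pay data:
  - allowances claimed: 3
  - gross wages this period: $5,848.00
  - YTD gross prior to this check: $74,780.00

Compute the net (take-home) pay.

Provincial Income Tax: taxable = $5,848.00 − 3×$498.00 = $4,354.00
  $555.20 + 23.9% × ($4,354.00 − $3,600.00) = $555.20 + 23.9% × $754.00 = $735.41
Unemployment Insurance: cap $75,976.00 − YTD $74,780.00 = $1,196.00 subject; 3% × $1,196.00 = $35.88
Pension Levy: 7% × $5,848.00 = $409.36
Retirement Security Contribution: 1.2% × $5,848.00 = $70.18
Total withheld: $735.41 + $35.88 + $409.36 + $70.18 = $1,250.83
Net pay: $5,848.00 − $1,250.83 = $4,597.17

$4,597.17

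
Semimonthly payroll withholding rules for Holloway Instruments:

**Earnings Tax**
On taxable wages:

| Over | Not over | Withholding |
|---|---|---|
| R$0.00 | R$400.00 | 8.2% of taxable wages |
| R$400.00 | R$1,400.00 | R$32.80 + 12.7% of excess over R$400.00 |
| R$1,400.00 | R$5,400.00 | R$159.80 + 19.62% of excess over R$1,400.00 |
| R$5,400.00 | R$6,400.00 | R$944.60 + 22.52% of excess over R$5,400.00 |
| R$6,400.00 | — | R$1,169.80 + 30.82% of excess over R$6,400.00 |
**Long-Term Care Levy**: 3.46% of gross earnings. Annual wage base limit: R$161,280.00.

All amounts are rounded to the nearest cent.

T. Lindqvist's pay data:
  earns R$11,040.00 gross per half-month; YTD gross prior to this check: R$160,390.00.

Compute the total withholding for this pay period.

R$2,630.64

Earnings Tax: taxable = R$11,040.00
  R$1,169.80 + 30.82% × (R$11,040.00 − R$6,400.00) = R$1,169.80 + 30.82% × R$4,640.00 = R$2,599.85
Long-Term Care Levy: cap R$161,280.00 − YTD R$160,390.00 = R$890.00 subject; 3.46% × R$890.00 = R$30.79
Total: R$2,599.85 + R$30.79 = R$2,630.64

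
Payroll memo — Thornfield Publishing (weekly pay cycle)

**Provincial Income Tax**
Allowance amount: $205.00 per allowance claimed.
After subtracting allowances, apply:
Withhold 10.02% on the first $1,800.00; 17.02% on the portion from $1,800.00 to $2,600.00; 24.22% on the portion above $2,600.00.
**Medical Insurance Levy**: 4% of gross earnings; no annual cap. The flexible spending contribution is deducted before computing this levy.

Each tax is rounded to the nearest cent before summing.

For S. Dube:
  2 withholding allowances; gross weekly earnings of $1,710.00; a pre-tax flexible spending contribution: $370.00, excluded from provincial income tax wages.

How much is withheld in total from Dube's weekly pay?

$146.79

Provincial Income Tax: taxable = $1,710.00 − $370.00 − 2×$205.00 = $930.00
  10.02% × $930.00 = $93.19
Medical Insurance Levy: 4% × $1,340.00 = $53.60
Total: $93.19 + $53.60 = $146.79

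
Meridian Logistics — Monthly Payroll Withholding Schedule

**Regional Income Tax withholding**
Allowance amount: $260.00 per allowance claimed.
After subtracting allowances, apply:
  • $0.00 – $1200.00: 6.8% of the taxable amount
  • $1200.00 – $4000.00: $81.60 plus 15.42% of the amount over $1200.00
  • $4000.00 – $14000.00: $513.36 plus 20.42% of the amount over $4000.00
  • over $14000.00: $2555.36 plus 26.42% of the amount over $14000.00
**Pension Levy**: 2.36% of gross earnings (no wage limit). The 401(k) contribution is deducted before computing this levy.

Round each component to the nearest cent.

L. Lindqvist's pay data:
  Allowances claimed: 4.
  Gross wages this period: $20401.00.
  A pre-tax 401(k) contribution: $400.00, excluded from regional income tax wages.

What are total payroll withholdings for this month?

$4338.08

Regional Income Tax: taxable = $20401.00 − $400.00 − 4×$260.00 = $18961.00
  $2555.36 + 26.42% × ($18961.00 − $14000.00) = $2555.36 + 26.42% × $4961.00 = $3866.06
Pension Levy: 2.36% × $20001.00 = $472.02
Total: $3866.06 + $472.02 = $4338.08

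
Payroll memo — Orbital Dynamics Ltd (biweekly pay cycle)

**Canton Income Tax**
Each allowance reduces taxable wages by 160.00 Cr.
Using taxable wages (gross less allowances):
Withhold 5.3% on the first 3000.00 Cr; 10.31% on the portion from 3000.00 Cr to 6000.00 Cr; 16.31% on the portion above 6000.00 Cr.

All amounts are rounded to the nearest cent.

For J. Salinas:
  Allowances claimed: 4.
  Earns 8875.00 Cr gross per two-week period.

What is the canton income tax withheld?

Canton Income Tax: taxable = 8875.00 Cr − 4×160.00 Cr = 8235.00 Cr
  468.30 Cr + 16.31% × (8235.00 Cr − 6000.00 Cr) = 468.30 Cr + 16.31% × 2235.00 Cr = 832.83 Cr

832.83 Cr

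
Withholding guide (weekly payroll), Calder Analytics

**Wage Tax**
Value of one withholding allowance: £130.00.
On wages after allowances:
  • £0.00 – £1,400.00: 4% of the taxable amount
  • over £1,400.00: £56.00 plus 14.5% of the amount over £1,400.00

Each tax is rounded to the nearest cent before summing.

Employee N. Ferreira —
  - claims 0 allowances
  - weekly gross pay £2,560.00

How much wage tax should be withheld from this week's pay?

£224.20

Wage Tax: taxable = £2,560.00
  £56.00 + 14.5% × (£2,560.00 − £1,400.00) = £56.00 + 14.5% × £1,160.00 = £224.20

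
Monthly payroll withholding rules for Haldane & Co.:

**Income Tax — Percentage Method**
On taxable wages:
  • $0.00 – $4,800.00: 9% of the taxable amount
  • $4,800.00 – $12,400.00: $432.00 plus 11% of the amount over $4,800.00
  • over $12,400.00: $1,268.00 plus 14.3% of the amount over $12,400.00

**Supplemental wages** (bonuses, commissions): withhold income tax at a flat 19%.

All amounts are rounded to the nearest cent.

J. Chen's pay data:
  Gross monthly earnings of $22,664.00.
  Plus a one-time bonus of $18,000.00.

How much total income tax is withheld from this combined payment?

Income Tax: taxable = $22,664.00
  $1,268.00 + 14.3% × ($22,664.00 − $12,400.00) = $1,268.00 + 14.3% × $10,264.00 = $2,735.75
Supplemental (19% flat on bonus): 19% × $18,000.00 = $3,420.00
Total income tax: $2,735.75 + $3,420.00 = $6,155.75

$6,155.75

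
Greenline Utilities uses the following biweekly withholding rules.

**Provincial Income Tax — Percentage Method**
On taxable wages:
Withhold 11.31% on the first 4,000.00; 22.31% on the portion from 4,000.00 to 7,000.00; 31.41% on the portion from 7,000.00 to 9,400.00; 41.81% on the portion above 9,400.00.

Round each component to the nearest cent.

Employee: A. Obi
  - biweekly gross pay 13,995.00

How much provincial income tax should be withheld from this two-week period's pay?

3,796.71

Provincial Income Tax: taxable = 13,995.00
  1,875.54 + 41.81% × (13,995.00 − 9,400.00) = 1,875.54 + 41.81% × 4,595.00 = 3,796.71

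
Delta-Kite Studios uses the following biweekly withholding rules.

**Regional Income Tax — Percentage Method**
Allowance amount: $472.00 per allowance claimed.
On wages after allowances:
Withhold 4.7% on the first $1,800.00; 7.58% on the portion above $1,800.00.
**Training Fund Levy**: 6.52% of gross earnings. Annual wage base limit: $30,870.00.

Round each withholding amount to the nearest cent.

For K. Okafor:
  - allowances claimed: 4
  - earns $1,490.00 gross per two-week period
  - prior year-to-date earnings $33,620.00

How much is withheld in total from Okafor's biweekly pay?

$0.00

Regional Income Tax: taxable = $1,490.00 − 4×$472.00 = $-398.00
  Taxable ≤ 0 → $0.00
Training Fund Levy: YTD $33,620.00 ≥ cap $30,870.00 → $0.00
Total: $0.00 + $0.00 = $0.00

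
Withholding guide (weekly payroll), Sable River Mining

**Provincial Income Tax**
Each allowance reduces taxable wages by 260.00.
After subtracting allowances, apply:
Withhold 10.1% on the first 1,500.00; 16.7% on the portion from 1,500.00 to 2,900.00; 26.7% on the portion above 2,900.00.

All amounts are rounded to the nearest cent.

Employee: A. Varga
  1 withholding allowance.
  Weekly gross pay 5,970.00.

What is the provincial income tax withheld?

1,135.57

Provincial Income Tax: taxable = 5,970.00 − 1×260.00 = 5,710.00
  385.30 + 26.7% × (5,710.00 − 2,900.00) = 385.30 + 26.7% × 2,810.00 = 1,135.57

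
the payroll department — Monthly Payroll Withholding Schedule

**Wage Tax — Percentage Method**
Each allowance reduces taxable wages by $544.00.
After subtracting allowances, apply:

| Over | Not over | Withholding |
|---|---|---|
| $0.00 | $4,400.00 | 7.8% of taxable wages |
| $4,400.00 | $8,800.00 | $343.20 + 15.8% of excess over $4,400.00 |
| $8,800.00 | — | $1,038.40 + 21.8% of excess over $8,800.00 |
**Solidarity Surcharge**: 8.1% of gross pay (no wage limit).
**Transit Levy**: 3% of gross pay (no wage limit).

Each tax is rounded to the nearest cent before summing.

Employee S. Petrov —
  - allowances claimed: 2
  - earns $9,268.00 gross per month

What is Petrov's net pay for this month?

$7,298.81

Wage Tax: taxable = $9,268.00 − 2×$544.00 = $8,180.00
  $343.20 + 15.8% × ($8,180.00 − $4,400.00) = $343.20 + 15.8% × $3,780.00 = $940.44
Solidarity Surcharge: 8.1% × $9,268.00 = $750.71
Transit Levy: 3% × $9,268.00 = $278.04
Total withheld: $940.44 + $750.71 + $278.04 = $1,969.19
Net pay: $9,268.00 − $1,969.19 = $7,298.81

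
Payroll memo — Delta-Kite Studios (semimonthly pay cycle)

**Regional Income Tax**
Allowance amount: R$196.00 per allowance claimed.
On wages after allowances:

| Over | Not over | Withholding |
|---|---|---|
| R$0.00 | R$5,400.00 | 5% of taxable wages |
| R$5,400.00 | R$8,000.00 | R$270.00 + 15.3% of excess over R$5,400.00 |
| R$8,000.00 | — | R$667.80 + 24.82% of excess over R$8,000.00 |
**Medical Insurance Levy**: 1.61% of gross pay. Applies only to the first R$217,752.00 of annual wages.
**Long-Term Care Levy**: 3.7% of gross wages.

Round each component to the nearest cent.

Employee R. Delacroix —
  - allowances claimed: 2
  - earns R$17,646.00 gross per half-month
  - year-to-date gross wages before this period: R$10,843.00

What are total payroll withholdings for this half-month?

R$3,901.64

Regional Income Tax: taxable = R$17,646.00 − 2×R$196.00 = R$17,254.00
  R$667.80 + 24.82% × (R$17,254.00 − R$8,000.00) = R$667.80 + 24.82% × R$9,254.00 = R$2,964.64
Medical Insurance Levy: 1.61% × R$17,646.00 = R$284.10
Long-Term Care Levy: 3.7% × R$17,646.00 = R$652.90
Total: R$2,964.64 + R$284.10 + R$652.90 = R$3,901.64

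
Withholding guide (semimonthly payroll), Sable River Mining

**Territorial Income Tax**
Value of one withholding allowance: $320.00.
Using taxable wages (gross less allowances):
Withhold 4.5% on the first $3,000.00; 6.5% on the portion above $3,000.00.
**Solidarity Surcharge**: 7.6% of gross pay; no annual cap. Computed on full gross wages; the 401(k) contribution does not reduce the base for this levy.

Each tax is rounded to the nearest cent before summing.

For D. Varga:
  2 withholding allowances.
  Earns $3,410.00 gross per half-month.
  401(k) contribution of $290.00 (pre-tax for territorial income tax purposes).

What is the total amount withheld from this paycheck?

Territorial Income Tax: taxable = $3,410.00 − $290.00 − 2×$320.00 = $2,480.00
  4.5% × $2,480.00 = $111.60
Solidarity Surcharge: 7.6% × $3,410.00 = $259.16
Total: $111.60 + $259.16 = $370.76

$370.76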